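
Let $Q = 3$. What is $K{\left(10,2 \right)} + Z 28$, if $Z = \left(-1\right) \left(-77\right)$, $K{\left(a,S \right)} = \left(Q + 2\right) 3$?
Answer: $2171$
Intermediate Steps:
$K{\left(a,S \right)} = 15$ ($K{\left(a,S \right)} = \left(3 + 2\right) 3 = 5 \cdot 3 = 15$)
$Z = 77$
$K{\left(10,2 \right)} + Z 28 = 15 + 77 \cdot 28 = 15 + 2156 = 2171$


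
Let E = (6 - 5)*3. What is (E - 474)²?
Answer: 221841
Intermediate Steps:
E = 3 (E = 1*3 = 3)
(E - 474)² = (3 - 474)² = (-471)² = 221841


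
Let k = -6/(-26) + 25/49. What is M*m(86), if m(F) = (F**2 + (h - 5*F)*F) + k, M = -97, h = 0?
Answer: 1827919992/637 ≈ 2.8696e+6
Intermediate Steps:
k = 472/637 (k = -6*(-1/26) + 25*(1/49) = 3/13 + 25/49 = 472/637 ≈ 0.74097)
m(F) = 472/637 - 4*F**2 (m(F) = (F**2 + (0 - 5*F)*F) + 472/637 = (F**2 + (-5*F)*F) + 472/637 = (F**2 - 5*F**2) + 472/637 = -4*F**2 + 472/637 = 472/637 - 4*F**2)
M*m(86) = -97*(472/637 - 4*86**2) = -97*(472/637 - 4*7396) = -97*(472/637 - 29584) = -97*(-18844536/637) = 1827919992/637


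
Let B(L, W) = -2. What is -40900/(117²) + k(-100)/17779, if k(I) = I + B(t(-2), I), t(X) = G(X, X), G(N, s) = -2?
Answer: -728557378/243376731 ≈ -2.9935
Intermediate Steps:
t(X) = -2
k(I) = -2 + I (k(I) = I - 2 = -2 + I)
-40900/(117²) + k(-100)/17779 = -40900/(117²) + (-2 - 100)/17779 = -40900/13689 - 102*1/17779 = -40900*1/13689 - 102/17779 = -40900/13689 - 102/17779 = -728557378/243376731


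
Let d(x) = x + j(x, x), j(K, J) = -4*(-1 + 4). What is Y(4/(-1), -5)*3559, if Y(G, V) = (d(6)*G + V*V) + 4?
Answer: 188627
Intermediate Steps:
j(K, J) = -12 (j(K, J) = -4*3 = -12)
d(x) = -12 + x (d(x) = x - 12 = -12 + x)
Y(G, V) = 4 + V² - 6*G (Y(G, V) = ((-12 + 6)*G + V*V) + 4 = (-6*G + V²) + 4 = (V² - 6*G) + 4 = 4 + V² - 6*G)
Y(4/(-1), -5)*3559 = (4 + (-5)² - 24/(-1))*3559 = (4 + 25 - 24*(-1))*3559 = (4 + 25 - 6*(-4))*3559 = (4 + 25 + 24)*3559 = 53*3559 = 188627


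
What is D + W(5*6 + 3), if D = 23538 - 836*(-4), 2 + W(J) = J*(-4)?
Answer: 26748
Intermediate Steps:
W(J) = -2 - 4*J (W(J) = -2 + J*(-4) = -2 - 4*J)
D = 26882 (D = 23538 - 1*(-3344) = 23538 + 3344 = 26882)
D + W(5*6 + 3) = 26882 + (-2 - 4*(5*6 + 3)) = 26882 + (-2 - 4*(30 + 3)) = 26882 + (-2 - 4*33) = 26882 + (-2 - 132) = 26882 - 134 = 26748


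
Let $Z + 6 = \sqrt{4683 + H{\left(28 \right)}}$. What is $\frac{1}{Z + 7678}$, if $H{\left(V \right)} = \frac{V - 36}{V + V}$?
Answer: $\frac{13426}{102996077} - \frac{\sqrt{57365}}{205992154} \approx 0.00012919$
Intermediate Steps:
$H{\left(V \right)} = \frac{-36 + V}{2 V}$
$Z = -6 + \frac{2 \sqrt{57365}}{7}$ ($Z = -6 + \sqrt{4683 + \frac{-36 + 28}{2 \cdot 28}} = -6 + \sqrt{4683 + \frac{1}{2} \cdot \frac{1}{28} \left(-8\right)} = -6 + \sqrt{4683 - \frac{1}{7}} = -6 + \sqrt{\frac{32780}{7}} = -6 + \frac{2 \sqrt{57365}}{7} \approx 62.431$)
$\frac{1}{Z + 7678} = \frac{1}{\left(-6 + \frac{2 \sqrt{57365}}{7}\right) + 7678} = \frac{1}{7672 + \frac{2 \sqrt{57365}}{7}}$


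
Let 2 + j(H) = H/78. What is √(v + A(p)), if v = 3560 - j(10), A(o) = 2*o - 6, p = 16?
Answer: √5457153/39 ≈ 59.899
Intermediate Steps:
j(H) = -2 + H/78
A(o) = -6 + 2*o
v = 138913/39 (v = 3560 - (-2 + (1/78)*10) = 3560 - (-2 + 5/39) = 3560 - 1*(-73/39) = 3560 + 73/39 = 138913/39 ≈ 3561.9)
√(v + A(p)) = √(138913/39 + (-6 + 2*16)) = √(138913/39 + (-6 + 32)) = √(138913/39 + 26) = √(139927/39) = √5457153/39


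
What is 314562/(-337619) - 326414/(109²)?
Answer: -113940879388/4011251339 ≈ -28.405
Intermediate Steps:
314562/(-337619) - 326414/(109²) = 314562*(-1/337619) - 326414/11881 = -314562/337619 - 326414*1/11881 = -314562/337619 - 326414/11881 = -113940879388/4011251339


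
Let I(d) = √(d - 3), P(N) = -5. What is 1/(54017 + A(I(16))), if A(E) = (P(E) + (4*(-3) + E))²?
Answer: 54319/2950538733 + 34*√13/2950538733 ≈ 1.8451e-5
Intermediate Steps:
I(d) = √(-3 + d)
A(E) = (-17 + E)² (A(E) = (-5 + (4*(-3) + E))² = (-5 + (-12 + E))² = (-17 + E)²)
1/(54017 + A(I(16))) = 1/(54017 + (-17 + √(-3 + 16))²) = 1/(54017 + (-17 + √13)²)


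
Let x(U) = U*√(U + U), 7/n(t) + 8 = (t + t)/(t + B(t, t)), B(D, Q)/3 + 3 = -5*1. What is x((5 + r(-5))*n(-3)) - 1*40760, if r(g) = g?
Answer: -40760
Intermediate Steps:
B(D, Q) = -24 (B(D, Q) = -9 + 3*(-5*1) = -9 + 3*(-5) = -9 - 15 = -24)
n(t) = 7/(-8 + 2*t/(-24 + t)) (n(t) = 7/(-8 + (t + t)/(t - 24)) = 7/(-8 + (2*t)/(-24 + t)) = 7/(-8 + 2*t/(-24 + t)))
x(U) = √2*U^(3/2) (x(U) = U*√(2*U) = U*(√2*√U) = √2*U^(3/2))
x((5 + r(-5))*n(-3)) - 1*40760 = √2*((5 - 5)*(7*(24 - 1*(-3))/(6*(-32 - 3))))^(3/2) - 1*40760 = √2*(0*((7/6)*(24 + 3)/(-35)))^(3/2) - 40760 = √2*(0*((7/6)*(-1/35)*27))^(3/2) - 40760 = √2*(0*(-9/10))^(3/2) - 40760 = √2*0^(3/2) - 40760 = √2*0 - 40760 = 0 - 40760 = -40760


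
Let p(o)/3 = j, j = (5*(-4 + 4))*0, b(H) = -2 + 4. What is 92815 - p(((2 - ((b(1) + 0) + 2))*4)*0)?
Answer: 92815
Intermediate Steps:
b(H) = 2
j = 0 (j = (5*0)*0 = 0*0 = 0)
p(o) = 0 (p(o) = 3*0 = 0)
92815 - p(((2 - ((b(1) + 0) + 2))*4)*0) = 92815 - 1*0 = 92815 + 0 = 92815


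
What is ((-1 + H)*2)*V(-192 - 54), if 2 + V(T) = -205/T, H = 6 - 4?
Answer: -7/3 ≈ -2.3333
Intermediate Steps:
H = 2
V(T) = -2 - 205/T
((-1 + H)*2)*V(-192 - 54) = ((-1 + 2)*2)*(-2 - 205/(-192 - 54)) = (1*2)*(-2 - 205/(-246)) = 2*(-2 - 205*(-1/246)) = 2*(-2 + ⅚) = 2*(-7/6) = -7/3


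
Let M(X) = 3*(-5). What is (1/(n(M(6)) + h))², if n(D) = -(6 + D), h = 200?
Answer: 1/43681 ≈ 2.2893e-5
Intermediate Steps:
M(X) = -15
n(D) = -6 - D
(1/(n(M(6)) + h))² = (1/((-6 - 1*(-15)) + 200))² = (1/((-6 + 15) + 200))² = (1/(9 + 200))² = (1/209)² = 1/43681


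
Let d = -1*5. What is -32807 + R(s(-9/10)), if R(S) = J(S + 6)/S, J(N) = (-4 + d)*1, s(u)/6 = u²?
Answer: -885839/27 ≈ -32809.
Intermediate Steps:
d = -5
s(u) = 6*u²
J(N) = -9 (J(N) = (-4 - 5)*1 = -9*1 = -9)
R(S) = -9/S
-32807 + R(s(-9/10)) = -32807 - 9/(6*(-9/10)²) = -32807 - 9/(6*(81/100)) = -32807 - 9/243/50 = -32807 - 9*50/243 = -32807 - 50/27 = -885839/27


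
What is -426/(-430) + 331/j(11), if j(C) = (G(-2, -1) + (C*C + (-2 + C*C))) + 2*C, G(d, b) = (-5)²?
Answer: 132296/61705 ≈ 2.1440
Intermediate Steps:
G(d, b) = 25
j(C) = 23 + 2*C + 2*C² (j(C) = (25 + (C*C + (-2 + C*C))) + 2*C = (25 + (C² + (-2 + C²))) + 2*C = (25 + (-2 + 2*C²)) + 2*C = (23 + 2*C²) + 2*C = 23 + 2*C + 2*C²)
-426/(-430) + 331/j(11) = -426/(-430) + 331/(23 + 2*11 + 2*11²) = -426*(-1/430) + 331/(23 + 22 + 2*121) = 213/215 + 331/(23 + 22 + 242) = 213/215 + 331/287 = 132296/61705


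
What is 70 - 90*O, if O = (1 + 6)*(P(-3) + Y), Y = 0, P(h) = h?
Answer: 1960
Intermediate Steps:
O = -21 (O = (1 + 6)*(-3 + 0) = 7*(-3) = -21)
70 - 90*O = 70 - 90*(-21) = 70 + 1890 = 1960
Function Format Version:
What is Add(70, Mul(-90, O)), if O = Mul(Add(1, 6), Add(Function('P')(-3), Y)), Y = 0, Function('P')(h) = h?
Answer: 1960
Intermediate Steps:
O = -21 (O = Mul(Add(1, 6), Add(-3, 0)) = Mul(7, -3) = -21)
Add(70, Mul(-90, O)) = Add(70, Mul(-90, -21)) = Add(70, 1890) = 1960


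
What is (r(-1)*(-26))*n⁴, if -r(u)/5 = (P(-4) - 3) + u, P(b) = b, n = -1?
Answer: -1040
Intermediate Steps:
r(u) = 35 - 5*u (r(u) = -5*((-4 - 3) + u) = -5*(-7 + u) = 35 - 5*u)
(r(-1)*(-26))*n⁴ = ((35 - 5*(-1))*(-26))*(-1)⁴ = ((35 + 5)*(-26))*1 = (40*(-26))*1 = -1040*1 = -1040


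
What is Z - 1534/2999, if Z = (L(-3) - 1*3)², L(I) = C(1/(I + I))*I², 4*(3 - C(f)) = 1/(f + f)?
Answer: 45347327/47984 ≈ 945.05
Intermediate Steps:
C(f) = 3 - 1/(8*f) (C(f) = 3 - 1/(4*(f + f)) = 3 - 1/(2*f)/4 = 3 - 1/(8*f))
L(I) = I²*(3 - I/4) (L(I) = (3 - I/4)*I² = I²*(3 - I/4))
Z = 15129/16 (Z = ((¼)*(-3)²*(12 - 1*(-3)) - 1*3)² = ((¼)*9*(12 + 3) - 3)² = ((¼)*9*15 - 3)² = (135/4 - 3)² = (123/4)² = 15129/16 ≈ 945.56)
Z - 1534/2999 = 15129/16 - 1534/2999 = 45347327/47984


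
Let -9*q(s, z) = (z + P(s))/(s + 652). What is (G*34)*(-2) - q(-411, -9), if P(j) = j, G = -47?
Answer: 2310568/723 ≈ 3195.8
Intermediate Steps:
q(s, z) = -(s + z)/(9*(652 + s)) (q(s, z) = -(z + s)/(9*(s + 652)) = -(s + z)/(9*(652 + s)))
(G*34)*(-2) - q(-411, -9) = -47*34*(-2) - (-1*(-411) - 1*(-9))/(9*(652 - 411)) = -1598*(-2) - (411 + 9)/(9*241) = 3196 - 420/(9*241) = 3196 - 1*140/723 = 3196 - 140/723 = 2310568/723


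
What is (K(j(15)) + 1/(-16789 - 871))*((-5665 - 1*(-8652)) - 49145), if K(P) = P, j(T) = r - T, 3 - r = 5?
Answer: 6928800459/8830 ≈ 7.8469e+5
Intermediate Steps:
r = -2 (r = 3 - 1*5 = 3 - 5 = -2)
j(T) = -2 - T
(K(j(15)) + 1/(-16789 - 871))*((-5665 - 1*(-8652)) - 49145) = ((-2 - 1*15) + 1/(-16789 - 871))*((-5665 - 1*(-8652)) - 49145) = ((-2 - 15) + 1/(-17660))*((-5665 + 8652) - 49145) = (-17 - 1/17660)*(2987 - 49145) = -300221/17660*(-46158) = 6928800459/8830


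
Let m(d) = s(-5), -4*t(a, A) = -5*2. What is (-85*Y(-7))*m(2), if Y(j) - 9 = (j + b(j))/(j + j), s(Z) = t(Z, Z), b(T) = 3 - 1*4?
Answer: -28475/14 ≈ -2033.9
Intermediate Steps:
t(a, A) = 5/2 (t(a, A) = -(-5)*2/4 = -1/4*(-10) = 5/2)
b(T) = -1 (b(T) = 3 - 4 = -1)
s(Z) = 5/2
m(d) = 5/2
Y(j) = 9 + (-1 + j)/(2*j) (Y(j) = 9 + (j - 1)/(j + j) = 9 + (-1 + j)/((2*j)) = 9 + (-1 + j)*(1/(2*j)) = 9 + (-1 + j)/(2*j))
(-85*Y(-7))*m(2) = -85*(-1 + 19*(-7))/(2*(-7))*(5/2) = -85*(-1)*(-1 - 133)/(2*7)*(5/2) = -85*(-1)*(-134)/(2*7)*(5/2) = -85*67/7*(5/2) = -5695/7*5/2 = -28475/14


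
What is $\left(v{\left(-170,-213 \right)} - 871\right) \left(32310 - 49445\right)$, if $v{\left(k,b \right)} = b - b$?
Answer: $14924585$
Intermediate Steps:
$v{\left(k,b \right)} = 0$
$\left(v{\left(-170,-213 \right)} - 871\right) \left(32310 - 49445\right) = \left(0 - 871\right) \left(32310 - 49445\right) = \left(-871\right) \left(-17135\right) = 14924585$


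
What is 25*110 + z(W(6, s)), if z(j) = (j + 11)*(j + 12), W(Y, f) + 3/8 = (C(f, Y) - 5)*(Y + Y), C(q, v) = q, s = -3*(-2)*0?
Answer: 328865/64 ≈ 5138.5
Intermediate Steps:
s = 0 (s = 6*0 = 0)
W(Y, f) = -3/8 + 2*Y*(-5 + f) (W(Y, f) = -3/8 + (f - 5)*(Y + Y) = -3/8 + (-5 + f)*(2*Y) = -3/8 + 2*Y*(-5 + f))
z(j) = (11 + j)*(12 + j)
25*110 + z(W(6, s)) = 25*110 + (132 + (-3/8 - 10*6 + 2*6*0)**2 + 23*(-3/8 - 10*6 + 2*6*0)) = 2750 + (132 + (-3/8 - 60 + 0)**2 + 23*(-3/8 - 60 + 0)) = 2750 + (132 + (-483/8)**2 + 23*(-483/8)) = 2750 + (132 + 233289/64 - 11109/8) = 2750 + 152865/64 = 328865/64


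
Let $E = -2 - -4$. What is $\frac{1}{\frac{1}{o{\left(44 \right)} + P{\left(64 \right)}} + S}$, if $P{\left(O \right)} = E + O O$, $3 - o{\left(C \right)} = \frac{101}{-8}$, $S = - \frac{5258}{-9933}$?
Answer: $\frac{29716827}{15737726} \approx 1.8883$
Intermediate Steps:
$S = \frac{478}{903}$ ($S = \left(-5258\right) \left(- \frac{1}{9933}\right) = \frac{478}{903} \approx 0.52935$)
$E = 2$ ($E = -2 + 4 = 2$)
$o{\left(C \right)} = \frac{125}{8}$ ($o{\left(C \right)} = 3 - \frac{101}{-8} = 3 - 101 \left(- \frac{1}{8}\right) = 3 - - \frac{101}{8} = 3 + \frac{101}{8} = \frac{125}{8}$)
$P{\left(O \right)} = 2 + O^{2}$ ($P{\left(O \right)} = 2 + O O = 2 + O^{2}$)
$\frac{1}{\frac{1}{o{\left(44 \right)} + P{\left(64 \right)}} + S} = \frac{1}{\frac{1}{\frac{125}{8} + \left(2 + 64^{2}\right)} + \frac{478}{903}} = \frac{1}{\frac{1}{\frac{125}{8} + \left(2 + 4096\right)} + \frac{478}{903}} = \frac{1}{\frac{1}{\frac{125}{8} + 4098} + \frac{478}{903}} = \frac{1}{\frac{1}{\frac{32909}{8}} + \frac{478}{903}} = \frac{1}{\frac{8}{32909} + \frac{478}{903}} = \frac{1}{\frac{15737726}{29716827}} = \frac{29716827}{15737726}$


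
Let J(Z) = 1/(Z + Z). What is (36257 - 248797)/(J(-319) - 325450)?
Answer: 135600520/207637101 ≈ 0.65306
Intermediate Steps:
J(Z) = 1/(2*Z)
(36257 - 248797)/(J(-319) - 325450) = (36257 - 248797)/((½)/(-319) - 325450) = -212540/((½)*(-1/319) - 325450) = -212540/(-1/638 - 325450) = -212540/(-207637101/638) = -212540*(-638/207637101) = 135600520/207637101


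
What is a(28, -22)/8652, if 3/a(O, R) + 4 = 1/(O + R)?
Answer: -3/33166 ≈ -9.0454e-5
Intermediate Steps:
a(O, R) = 3/(-4 + 1/(O + R))
a(28, -22)/8652 = (3*(-1*28 - 1*(-22))/(-1 + 4*28 + 4*(-22)))/8652 = (3*(-28 + 22)/(-1 + 112 - 88))*(1/8652) = (3*(-6)/23)*(1/8652) = (3*(1/23)*(-6))*(1/8652) = -18/23*1/8652 = -3/33166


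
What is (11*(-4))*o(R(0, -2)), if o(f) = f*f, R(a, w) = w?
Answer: -176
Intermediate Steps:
o(f) = f**2
(11*(-4))*o(R(0, -2)) = (11*(-4))*(-2)**2 = -44*4 = -176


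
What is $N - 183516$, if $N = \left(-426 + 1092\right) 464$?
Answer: $125508$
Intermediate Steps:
$N = 309024$ ($N = 666 \cdot 464 = 309024$)
$N - 183516 = 309024 - 183516 = 125508$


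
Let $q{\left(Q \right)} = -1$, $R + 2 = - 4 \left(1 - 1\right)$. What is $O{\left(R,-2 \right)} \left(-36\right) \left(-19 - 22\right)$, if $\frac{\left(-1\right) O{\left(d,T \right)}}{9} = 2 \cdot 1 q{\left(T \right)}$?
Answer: $26568$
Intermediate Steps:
$R = -2$ ($R = -2 - 4 \left(1 - 1\right) = -2 - 0 = -2 + 0 = -2$)
$O{\left(d,T \right)} = 18$ ($O{\left(d,T \right)} = - 9 \cdot 2 \cdot 1 \left(-1\right) = - 9 \cdot 2 \left(-1\right) = \left(-9\right) \left(-2\right) = 18$)
$O{\left(R,-2 \right)} \left(-36\right) \left(-19 - 22\right) = 18 \left(-36\right) \left(-19 - 22\right) = - 648 \left(-19 - 22\right) = \left(-648\right) \left(-41\right) = 26568$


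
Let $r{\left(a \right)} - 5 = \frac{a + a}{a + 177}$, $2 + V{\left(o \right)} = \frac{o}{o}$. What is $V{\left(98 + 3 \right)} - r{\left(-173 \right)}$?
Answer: $\frac{161}{2} \approx 80.5$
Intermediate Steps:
$V{\left(o \right)} = -1$ ($V{\left(o \right)} = -2 + \frac{o}{o} = -2 + 1 = -1$)
$r{\left(a \right)} = 5 + \frac{2 a}{177 + a}$ ($r{\left(a \right)} = 5 + \frac{a + a}{a + 177} = 5 + \frac{2 a}{177 + a}$)
$V{\left(98 + 3 \right)} - r{\left(-173 \right)} = -1 - \frac{885 + 7 \left(-173\right)}{177 - 173} = -1 - \frac{885 - 1211}{4} = -1 - \frac{1}{4} \left(-326\right) = -1 - - \frac{163}{2} = -1 + \frac{163}{2} = \frac{161}{2}$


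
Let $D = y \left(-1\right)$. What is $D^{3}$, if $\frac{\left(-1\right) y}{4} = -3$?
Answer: $-1728$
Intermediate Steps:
$y = 12$ ($y = \left(-4\right) \left(-3\right) = 12$)
$D = -12$ ($D = 12 \left(-1\right) = -12$)
$D^{3} = \left(-12\right)^{3} = -1728$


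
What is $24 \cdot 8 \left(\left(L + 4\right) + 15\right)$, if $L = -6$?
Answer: $2496$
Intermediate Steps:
$24 \cdot 8 \left(\left(L + 4\right) + 15\right) = 24 \cdot 8 \left(\left(-6 + 4\right) + 15\right) = 192 \left(-2 + 15\right) = 192 \cdot 13 = 2496$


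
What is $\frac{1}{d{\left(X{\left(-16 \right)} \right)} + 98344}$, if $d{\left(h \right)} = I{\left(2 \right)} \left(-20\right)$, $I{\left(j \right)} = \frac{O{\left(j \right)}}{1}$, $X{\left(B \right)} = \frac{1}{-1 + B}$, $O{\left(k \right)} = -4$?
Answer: $\frac{1}{98424} \approx 1.016 \cdot 10^{-5}$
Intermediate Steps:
$I{\left(j \right)} = -4$ ($I{\left(j \right)} = - \frac{4}{1} = \left(-4\right) 1 = -4$)
$d{\left(h \right)} = 80$ ($d{\left(h \right)} = \left(-4\right) \left(-20\right) = 80$)
$\frac{1}{d{\left(X{\left(-16 \right)} \right)} + 98344} = \frac{1}{80 + 98344} = \frac{1}{98424}$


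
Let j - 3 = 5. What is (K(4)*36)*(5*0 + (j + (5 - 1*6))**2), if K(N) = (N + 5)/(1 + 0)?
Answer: 15876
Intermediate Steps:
j = 8 (j = 3 + 5 = 8)
K(N) = 5 + N (K(N) = (5 + N)/1 = (5 + N)*1 = 5 + N)
(K(4)*36)*(5*0 + (j + (5 - 1*6))**2) = ((5 + 4)*36)*(5*0 + (8 + (5 - 1*6))**2) = (9*36)*(0 + (8 + (5 - 6))**2) = 324*(0 + (8 - 1)**2) = 324*(0 + 7**2) = 324*(0 + 49) = 324*49 = 15876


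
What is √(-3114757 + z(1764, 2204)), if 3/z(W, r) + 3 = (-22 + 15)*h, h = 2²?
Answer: I*√2993281570/31 ≈ 1764.9*I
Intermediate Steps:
h = 4
z(W, r) = -3/31 (z(W, r) = 3/(-3 + (-22 + 15)*4) = 3/(-3 - 7*4) = 3/(-3 - 28) = 3/(-31) = 3*(-1/31) = -3/31)
√(-3114757 + z(1764, 2204)) = √(-3114757 - 3/31) = √(-96557470/31) = I*√2993281570/31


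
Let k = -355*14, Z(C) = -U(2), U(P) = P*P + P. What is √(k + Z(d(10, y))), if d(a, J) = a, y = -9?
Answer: 4*I*√311 ≈ 70.541*I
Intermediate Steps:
U(P) = P + P² (U(P) = P² + P = P + P²)
Z(C) = -6 (Z(C) = -2*(1 + 2) = -2*3 = -1*6 = -6)
k = -4970
√(k + Z(d(10, y))) = √(-4970 - 6) = √(-4976) = 4*I*√311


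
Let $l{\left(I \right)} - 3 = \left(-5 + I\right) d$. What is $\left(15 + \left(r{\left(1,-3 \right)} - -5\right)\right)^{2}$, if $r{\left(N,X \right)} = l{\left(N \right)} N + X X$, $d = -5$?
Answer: $2704$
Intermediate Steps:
$l{\left(I \right)} = 28 - 5 I$ ($l{\left(I \right)} = 3 + \left(-5 + I\right) \left(-5\right) = 3 - \left(-25 + 5 I\right) = 28 - 5 I$)
$r{\left(N,X \right)} = X^{2} + N \left(28 - 5 N\right)$ ($r{\left(N,X \right)} = \left(28 - 5 N\right) N + X X = N \left(28 - 5 N\right) + X^{2} = X^{2} + N \left(28 - 5 N\right)$)
$\left(15 + \left(r{\left(1,-3 \right)} - -5\right)\right)^{2} = \left(15 - \left(-14 - \left(28 - 5\right)\right)\right)^{2} = \left(15 + \left(\left(9 + 1 \left(28 - 5\right)\right) + 5\right)\right)^{2} = \left(15 + \left(\left(9 + 1 \cdot 23\right) + 5\right)\right)^{2} = \left(15 + \left(\left(9 + 23\right) + 5\right)\right)^{2} = \left(15 + \left(32 + 5\right)\right)^{2} = \left(15 + 37\right)^{2} = 52^{2} = 2704$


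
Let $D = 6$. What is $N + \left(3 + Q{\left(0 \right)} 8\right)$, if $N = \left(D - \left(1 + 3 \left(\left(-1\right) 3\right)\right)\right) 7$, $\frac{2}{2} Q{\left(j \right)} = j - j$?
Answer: $101$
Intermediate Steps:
$Q{\left(j \right)} = 0$ ($Q{\left(j \right)} = j - j = 0$)
$N = 98$ ($N = \left(6 - \left(1 + 3 \left(\left(-1\right) 3\right)\right)\right) 7 = \left(6 - -8\right) 7 = \left(6 + \left(9 - 1\right)\right) 7 = \left(6 + 8\right) 7 = 14 \cdot 7 = 98$)
$N + \left(3 + Q{\left(0 \right)} 8\right) = 98 + \left(3 + 0 \cdot 8\right) = 98 + \left(3 + 0\right) = 98 + 3 = 101$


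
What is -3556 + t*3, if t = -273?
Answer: -4375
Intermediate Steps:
-3556 + t*3 = -3556 - 273*3 = -3556 - 819 = -4375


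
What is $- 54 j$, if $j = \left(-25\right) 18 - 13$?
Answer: $25002$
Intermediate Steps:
$j = -463$ ($j = -450 - 13 = -463$)
$- 54 j = \left(-54\right) \left(-463\right) = 25002$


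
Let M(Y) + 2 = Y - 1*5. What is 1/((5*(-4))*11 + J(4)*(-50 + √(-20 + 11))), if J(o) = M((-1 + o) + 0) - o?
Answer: 5/916 + I/1374 ≈ 0.0054585 + 0.0007278*I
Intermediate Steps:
M(Y) = -7 + Y (M(Y) = -2 + (Y - 1*5) = -2 + (Y - 5) = -2 + (-5 + Y) = -7 + Y)
J(o) = -8 (J(o) = (-7 + ((-1 + o) + 0)) - o = (-7 + (-1 + o)) - o = (-8 + o) - o = -8)
1/((5*(-4))*11 + J(4)*(-50 + √(-20 + 11))) = 1/((5*(-4))*11 - 8*(-50 + √(-20 + 11))) = 1/(-20*11 - 8*(-50 + √(-9))) = 1/(-220 - 8*(-50 + 3*I)) = 1/(-220 + (400 - 24*I)) = 1/(180 - 24*I) = (180 + 24*I)/32976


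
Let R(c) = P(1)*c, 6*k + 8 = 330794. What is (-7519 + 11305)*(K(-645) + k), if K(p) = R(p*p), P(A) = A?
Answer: 1783796616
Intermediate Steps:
k = 55131 (k = -4/3 + (⅙)*330794 = -4/3 + 165397/3 = 55131)
R(c) = c (R(c) = 1*c = c)
K(p) = p² (K(p) = p*p = p²)
(-7519 + 11305)*(K(-645) + k) = (-7519 + 11305)*((-645)² + 55131) = 3786*(416025 + 55131) = 3786*471156 = 1783796616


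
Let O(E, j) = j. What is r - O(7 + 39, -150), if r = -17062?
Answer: -16912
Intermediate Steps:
r - O(7 + 39, -150) = -17062 - 1*(-150) = -17062 + 150 = -16912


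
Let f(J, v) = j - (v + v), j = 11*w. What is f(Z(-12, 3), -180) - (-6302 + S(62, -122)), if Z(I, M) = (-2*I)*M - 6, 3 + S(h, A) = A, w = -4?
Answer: 6743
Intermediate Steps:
S(h, A) = -3 + A
j = -44 (j = 11*(-4) = -44)
Z(I, M) = -6 - 2*I*M (Z(I, M) = -2*I*M - 6 = -6 - 2*I*M)
f(J, v) = -44 - 2*v (f(J, v) = -44 - (v + v) = -44 - 2*v)
f(Z(-12, 3), -180) - (-6302 + S(62, -122)) = (-44 - 2*(-180)) - (-6302 + (-3 - 122)) = (-44 + 360) - (-6302 - 125) = 316 - 1*(-6427) = 316 + 6427 = 6743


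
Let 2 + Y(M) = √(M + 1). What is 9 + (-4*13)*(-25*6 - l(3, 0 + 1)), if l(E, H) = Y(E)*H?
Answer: 7809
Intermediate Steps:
Y(M) = -2 + √(1 + M) (Y(M) = -2 + √(M + 1) = -2 + √(1 + M))
l(E, H) = H*(-2 + √(1 + E)) (l(E, H) = (-2 + √(1 + E))*H = H*(-2 + √(1 + E)))
9 + (-4*13)*(-25*6 - l(3, 0 + 1)) = 9 + (-4*13)*(-25*6 - (0 + 1)*(-2 + √(1 + 3))) = 9 - 52*(-150 - (-2 + √4)) = 9 - 52*(-150 - (-2 + 2)) = 9 - 52*(-150 - 0) = 9 - 52*(-150 - 1*0) = 9 - 52*(-150 + 0) = 9 - 52*(-150) = 9 + 7800 = 7809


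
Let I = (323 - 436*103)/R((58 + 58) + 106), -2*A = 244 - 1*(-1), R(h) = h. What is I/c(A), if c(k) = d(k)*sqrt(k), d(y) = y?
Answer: -241*I*sqrt(10)/5145 ≈ -0.14813*I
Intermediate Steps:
A = -245/2 (A = -(244 - 1*(-1))/2 = -(244 + 1)/2 = -1/2*245 = -245/2 ≈ -122.50)
c(k) = k**(3/2) (c(k) = k*sqrt(k) = k**(3/2))
I = -1205/6 (I = (323 - 436*103)/((58 + 58) + 106) = (323 - 44908)/(116 + 106) = -44585/222 = -44585*1/222 = -1205/6 ≈ -200.83)
I/c(A) = -1205*2*I*sqrt(10)/8575/6 = -241*I*sqrt(10)/5145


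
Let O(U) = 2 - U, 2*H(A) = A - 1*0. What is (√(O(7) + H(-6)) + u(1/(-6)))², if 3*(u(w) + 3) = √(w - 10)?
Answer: (-54 + I*√366 + 36*I*√2)²/324 ≈ -6.142 - 23.348*I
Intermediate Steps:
H(A) = A/2 (H(A) = (A - 1*0)/2 = (A + 0)/2 = A/2)
u(w) = -3 + √(-10 + w)/3 (u(w) = -3 + √(w - 10)/3 = -3 + √(-10 + w)/3)
(√(O(7) + H(-6)) + u(1/(-6)))² = (√((2 - 1*7) + (½)*(-6)) + (-3 + √(-10 + 1/(-6))/3))² = (√((2 - 7) - 3) + (-3 + √(-10 - ⅙)/3))² = (√(-5 - 3) + (-3 + √(-61/6)/3))² = (√(-8) + (-3 + (I*√366/6)/3))² = (2*I*√2 + (-3 + I*√366/18))² = (-3 + 2*I*√2 + I*√366/18)²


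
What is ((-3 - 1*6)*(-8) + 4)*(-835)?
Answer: -63460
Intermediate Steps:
((-3 - 1*6)*(-8) + 4)*(-835) = ((-3 - 6)*(-8) + 4)*(-835) = (-9*(-8) + 4)*(-835) = (72 + 4)*(-835) = 76*(-835) = -63460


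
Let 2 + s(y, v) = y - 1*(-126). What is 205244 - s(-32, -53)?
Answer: 205152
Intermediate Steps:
s(y, v) = 124 + y (s(y, v) = -2 + (y - 1*(-126)) = -2 + (y + 126) = -2 + (126 + y) = 124 + y)
205244 - s(-32, -53) = 205244 - (124 - 32) = 205244 - 1*92 = 205244 - 92 = 205152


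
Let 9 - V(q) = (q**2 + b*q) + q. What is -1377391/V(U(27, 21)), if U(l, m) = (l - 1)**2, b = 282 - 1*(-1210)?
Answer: 1377391/1466235 ≈ 0.93941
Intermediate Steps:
b = 1492 (b = 282 + 1210 = 1492)
U(l, m) = (-1 + l)**2
V(q) = 9 - q**2 - 1493*q (V(q) = 9 - ((q**2 + 1492*q) + q) = 9 - (q**2 + 1493*q) = 9 + (-q**2 - 1493*q) = 9 - q**2 - 1493*q)
-1377391/V(U(27, 21)) = -1377391/(9 - ((-1 + 27)**2)**2 - 1493*(-1 + 27)**2) = -1377391/(9 - (26**2)**2 - 1493*26**2) = -1377391/(9 - 1*676**2 - 1493*676) = -1377391/(9 - 1*456976 - 1009268) = -1377391/(9 - 456976 - 1009268) = -1377391/(-1466235) = -1377391*(-1/1466235) = 1377391/1466235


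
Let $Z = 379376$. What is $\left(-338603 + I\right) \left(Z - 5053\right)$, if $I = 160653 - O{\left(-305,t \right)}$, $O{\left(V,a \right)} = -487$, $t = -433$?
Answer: $-66428482549$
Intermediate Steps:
$I = 161140$ ($I = 160653 - -487 = 160653 + 487 = 161140$)
$\left(-338603 + I\right) \left(Z - 5053\right) = \left(-338603 + 161140\right) \left(379376 - 5053\right) = \left(-177463\right) 374323 = -66428482549$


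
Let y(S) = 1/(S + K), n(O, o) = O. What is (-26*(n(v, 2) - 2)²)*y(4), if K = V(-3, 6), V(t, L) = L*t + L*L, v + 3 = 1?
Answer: -208/11 ≈ -18.909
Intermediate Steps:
v = -2 (v = -3 + 1 = -2)
V(t, L) = L² + L*t (V(t, L) = L*t + L² = L² + L*t)
K = 18 (K = 6*(6 - 3) = 6*3 = 18)
y(S) = 1/(18 + S) (y(S) = 1/(S + 18) = 1/(18 + S))
(-26*(n(v, 2) - 2)²)*y(4) = (-26*(-2 - 2)²)/(18 + 4) = -26*(-4)²/22 = -26*16*(1/22) = -416*1/22 = -208/11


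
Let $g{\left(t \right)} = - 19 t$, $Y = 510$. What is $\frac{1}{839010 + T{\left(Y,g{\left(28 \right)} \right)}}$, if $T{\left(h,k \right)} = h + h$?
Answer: $\frac{1}{840030} \approx 1.1904 \cdot 10^{-6}$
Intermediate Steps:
$T{\left(h,k \right)} = 2 h$
$\frac{1}{839010 + T{\left(Y,g{\left(28 \right)} \right)}} = \frac{1}{839010 + 2 \cdot 510} = \frac{1}{839010 + 1020} = \frac{1}{840030}$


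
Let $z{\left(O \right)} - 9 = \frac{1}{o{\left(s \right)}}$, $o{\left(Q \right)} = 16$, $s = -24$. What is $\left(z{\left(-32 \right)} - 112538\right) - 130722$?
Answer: $- \frac{3892015}{16} \approx -2.4325 \cdot 10^{5}$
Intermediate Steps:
$z{\left(O \right)} = \frac{145}{16}$ ($z{\left(O \right)} = 9 + \frac{1}{16} = \frac{145}{16}$)
$\left(z{\left(-32 \right)} - 112538\right) - 130722 = \left(\frac{145}{16} - 112538\right) - 130722 = - \frac{1800463}{16} - 130722 = - \frac{3892015}{16}$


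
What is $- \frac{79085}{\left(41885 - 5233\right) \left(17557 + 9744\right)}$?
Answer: $- \frac{79085}{1000636252} \approx -7.9035 \cdot 10^{-5}$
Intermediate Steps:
$- \frac{79085}{\left(41885 - 5233\right) \left(17557 + 9744\right)} = - \frac{79085}{36652 \cdot 27301} = - \frac{79085}{1000636252}$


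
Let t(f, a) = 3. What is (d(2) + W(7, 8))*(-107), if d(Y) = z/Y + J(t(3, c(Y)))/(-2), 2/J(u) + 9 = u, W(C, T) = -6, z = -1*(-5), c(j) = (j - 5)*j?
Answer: 1070/3 ≈ 356.67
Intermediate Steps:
c(j) = j*(-5 + j) (c(j) = (-5 + j)*j = j*(-5 + j))
z = 5
J(u) = 2/(-9 + u)
d(Y) = ⅙ + 5/Y (d(Y) = 5/Y + (2/(-9 + 3))/(-2) = 5/Y + (2/(-6))*(-½) = 5/Y + (2*(-⅙))*(-½) = 5/Y - ⅓*(-½) = 5/Y + ⅙ = ⅙ + 5/Y)
(d(2) + W(7, 8))*(-107) = ((⅙)*(30 + 2)/2 - 6)*(-107) = ((⅙)*(½)*32 - 6)*(-107) = (8/3 - 6)*(-107) = -10/3*(-107) = 1070/3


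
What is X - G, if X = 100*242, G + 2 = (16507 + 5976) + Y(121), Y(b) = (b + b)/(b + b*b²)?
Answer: 12584798/7321 ≈ 1719.0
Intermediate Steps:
Y(b) = 2*b/(b + b³) (Y(b) = (2*b)/(b + b³) = 2*b/(b + b³))
G = 164583402/7321 (G = -2 + ((16507 + 5976) + 2/(1 + 121²)) = -2 + (22483 + 2/(1 + 14641)) = -2 + (22483 + 2/14642) = -2 + (22483 + 2*(1/14642)) = -2 + (22483 + 1/7321) = -2 + 164598044/7321 = 164583402/7321 ≈ 22481.)
X = 24200
X - G = 24200 - 1*164583402/7321 = 24200 - 164583402/7321 = 12584798/7321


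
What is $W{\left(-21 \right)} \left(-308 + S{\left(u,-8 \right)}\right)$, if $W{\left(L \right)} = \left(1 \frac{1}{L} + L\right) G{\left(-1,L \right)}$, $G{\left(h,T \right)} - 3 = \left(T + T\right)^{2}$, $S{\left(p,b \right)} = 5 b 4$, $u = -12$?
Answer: $\frac{121838184}{7} \approx 1.7405 \cdot 10^{7}$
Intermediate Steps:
$S{\left(p,b \right)} = 20 b$
$G{\left(h,T \right)} = 3 + 4 T^{2}$ ($G{\left(h,T \right)} = 3 + \left(T + T\right)^{2} = 3 + \left(2 T\right)^{2} = 3 + 4 T^{2}$)
$W{\left(L \right)} = \left(3 + 4 L^{2}\right) \left(L + \frac{1}{L}\right)$ ($W{\left(L \right)} = \left(1 \frac{1}{L} + L\right) \left(3 + 4 L^{2}\right) = \left(\frac{1}{L} + L\right) \left(3 + 4 L^{2}\right) = \left(L + \frac{1}{L}\right) \left(3 + 4 L^{2}\right) = \left(3 + 4 L^{2}\right) \left(L + \frac{1}{L}\right)$)
$W{\left(-21 \right)} \left(-308 + S{\left(u,-8 \right)}\right) = \left(\frac{3}{-21} + 4 \left(-21\right)^{3} + 7 \left(-21\right)\right) \left(-308 + 20 \left(-8\right)\right) = \left(3 \left(- \frac{1}{21}\right) + 4 \left(-9261\right) - 147\right) \left(-308 - 160\right) = \left(- \frac{1}{7} - 37044 - 147\right) \left(-468\right) = \left(- \frac{260338}{7}\right) \left(-468\right) = \frac{121838184}{7}$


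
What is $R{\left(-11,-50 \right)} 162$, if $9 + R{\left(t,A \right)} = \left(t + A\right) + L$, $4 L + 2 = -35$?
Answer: $- \frac{25677}{2} \approx -12839.0$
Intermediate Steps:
$L = - \frac{37}{4}$ ($L = - \frac{1}{2} + \frac{1}{4} \left(-35\right) = - \frac{1}{2} - \frac{35}{4} = - \frac{37}{4} \approx -9.25$)
$R{\left(t,A \right)} = - \frac{73}{4} + A + t$ ($R{\left(t,A \right)} = -9 - \left(\frac{37}{4} - A - t\right) = -9 + \left(- \frac{37}{4} + A + t\right) = - \frac{73}{4} + A + t$)
$R{\left(-11,-50 \right)} 162 = \left(- \frac{73}{4} - 50 - 11\right) 162 = \left(- \frac{317}{4}\right) 162 = - \frac{25677}{2}$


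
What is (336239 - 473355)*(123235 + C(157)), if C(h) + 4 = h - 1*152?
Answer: -16897627376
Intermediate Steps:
C(h) = -156 + h (C(h) = -4 + (h - 1*152) = -4 + (h - 152) = -4 + (-152 + h) = -156 + h)
(336239 - 473355)*(123235 + C(157)) = (336239 - 473355)*(123235 + (-156 + 157)) = -137116*(123235 + 1) = -137116*123236 = -16897627376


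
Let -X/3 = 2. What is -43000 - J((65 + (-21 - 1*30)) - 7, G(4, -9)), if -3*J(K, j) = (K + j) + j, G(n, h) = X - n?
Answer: -129013/3 ≈ -43004.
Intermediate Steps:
X = -6 (X = -3*2 = -6)
G(n, h) = -6 - n
J(K, j) = -2*j/3 - K/3 (J(K, j) = -((K + j) + j)/3 = -(K + 2*j)/3 = -2*j/3 - K/3)
-43000 - J((65 + (-21 - 1*30)) - 7, G(4, -9)) = -43000 - (-2*(-6 - 1*4)/3 - ((65 + (-21 - 1*30)) - 7)/3) = -43000 - (-2*(-6 - 4)/3 - ((65 + (-21 - 30)) - 7)/3) = -43000 - (-⅔*(-10) - ((65 - 51) - 7)/3) = -43000 - (20/3 - (14 - 7)/3) = -43000 - (20/3 - ⅓*7) = -43000 - (20/3 - 7/3) = -43000 - 1*13/3 = -43000 - 13/3 = -129013/3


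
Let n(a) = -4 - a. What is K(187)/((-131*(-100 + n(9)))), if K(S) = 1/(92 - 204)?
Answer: -1/1657936 ≈ -6.0316e-7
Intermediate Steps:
K(S) = -1/112 (K(S) = 1/(-112) = -1/112)
K(187)/((-131*(-100 + n(9)))) = -(-1/(131*(-100 + (-4 - 1*9))))/112 = -(-1/(131*(-100 + (-4 - 9))))/112 = -(-1/(131*(-100 - 13)))/112 = -1/(112*((-131*(-113)))) = -1/112/14803 = -1/112*1/14803 = -1/1657936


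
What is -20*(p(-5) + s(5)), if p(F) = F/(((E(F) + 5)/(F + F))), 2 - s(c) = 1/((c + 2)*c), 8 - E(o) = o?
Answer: -5984/63 ≈ -94.984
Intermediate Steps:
E(o) = 8 - o
s(c) = 2 - 1/(c*(2 + c)) (s(c) = 2 - 1/((c + 2)*c) = 2 - 1/((2 + c)*c) = 2 - 1/(c*(2 + c)))
p(F) = 2*F²/(13 - F) (p(F) = F/((((8 - F) + 5)/(F + F))) = F/(((13 - F)/((2*F)))) = F/(((13 - F)*(1/(2*F)))) = F/(((13 - F)/(2*F))) = F*(2*F/(13 - F)) = 2*F²/(13 - F))
-20*(p(-5) + s(5)) = -20*(-2*(-5)²/(-13 - 5) + (-1 + 2*5² + 4*5)/(5*(2 + 5))) = -20*(-2*25/(-18) + (⅕)*(-1 + 2*25 + 20)/7) = -20*(-2*25*(-1/18) + (⅕)*(⅐)*(-1 + 50 + 20)) = -20*(25/9 + (⅕)*(⅐)*69) = -20*(25/9 + 69/35) = -20*1496/315 = -5984/63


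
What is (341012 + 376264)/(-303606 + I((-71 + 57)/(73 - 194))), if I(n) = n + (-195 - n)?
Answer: -239092/101267 ≈ -2.3610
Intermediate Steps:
I(n) = -195
(341012 + 376264)/(-303606 + I((-71 + 57)/(73 - 194))) = (341012 + 376264)/(-303606 - 195) = 717276/(-303801) = 717276*(-1/303801) = -239092/101267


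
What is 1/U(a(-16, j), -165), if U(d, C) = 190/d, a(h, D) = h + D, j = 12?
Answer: -2/95 ≈ -0.021053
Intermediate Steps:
a(h, D) = D + h
1/U(a(-16, j), -165) = 1/(190/(12 - 16)) = 1/(190/(-4)) = 1/(190*(-1/4)) = 1/(-95/2) = -2/95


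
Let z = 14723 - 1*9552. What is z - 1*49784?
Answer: -44613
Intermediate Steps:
z = 5171 (z = 14723 - 9552 = 5171)
z - 1*49784 = 5171 - 1*49784 = 5171 - 49784 = -44613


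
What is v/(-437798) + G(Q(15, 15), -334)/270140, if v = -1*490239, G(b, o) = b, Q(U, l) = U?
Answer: 13243973043/11826675172 ≈ 1.1198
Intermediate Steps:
v = -490239
v/(-437798) + G(Q(15, 15), -334)/270140 = -490239/(-437798) + 15/270140 = -490239*(-1/437798) + 15*(1/270140) = 490239/437798 + 3/54028 = 13243973043/11826675172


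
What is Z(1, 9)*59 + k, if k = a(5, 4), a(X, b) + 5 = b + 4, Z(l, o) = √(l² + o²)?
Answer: 3 + 59*√82 ≈ 537.27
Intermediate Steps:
a(X, b) = -1 + b (a(X, b) = -5 + (b + 4) = -5 + (4 + b) = -1 + b)
k = 3 (k = -1 + 4 = 3)
Z(1, 9)*59 + k = √(1² + 9²)*59 + 3 = √(1 + 81)*59 + 3 = √82*59 + 3 = 59*√82 + 3 = 3 + 59*√82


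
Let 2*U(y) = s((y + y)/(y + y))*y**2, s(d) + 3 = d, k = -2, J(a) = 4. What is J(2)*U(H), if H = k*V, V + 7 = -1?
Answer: -1024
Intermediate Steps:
V = -8 (V = -7 - 1 = -8)
s(d) = -3 + d
H = 16 (H = -2*(-8) = 16)
U(y) = -y**2 (U(y) = ((-3 + (y + y)/(y + y))*y**2)/2 = ((-3 + (2*y)/((2*y)))*y**2)/2 = ((-3 + (2*y)*(1/(2*y)))*y**2)/2 = ((-3 + 1)*y**2)/2 = (-2*y**2)/2 = -y**2)
J(2)*U(H) = 4*(-1*16**2) = 4*(-1*256) = 4*(-256) = -1024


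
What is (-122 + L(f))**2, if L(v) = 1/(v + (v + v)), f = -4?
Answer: 2146225/144 ≈ 14904.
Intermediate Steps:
L(v) = 1/(3*v) (L(v) = 1/(v + 2*v) = 1/(3*v))
(-122 + L(f))**2 = (-122 + (1/3)/(-4))**2 = (-122 + (1/3)*(-1/4))**2 = (-122 - 1/12)**2 = (-1465/12)**2 = 2146225/144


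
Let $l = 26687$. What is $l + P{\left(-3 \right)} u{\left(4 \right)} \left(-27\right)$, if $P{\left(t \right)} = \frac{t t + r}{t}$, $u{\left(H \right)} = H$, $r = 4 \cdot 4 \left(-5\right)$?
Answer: $24131$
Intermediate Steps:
$r = -80$ ($r = 16 \left(-5\right) = -80$)
$P{\left(t \right)} = \frac{-80 + t^{2}}{t}$ ($P{\left(t \right)} = \frac{t t - 80}{t} = \frac{t^{2} - 80}{t} = \frac{-80 + t^{2}}{t}$)
$l + P{\left(-3 \right)} u{\left(4 \right)} \left(-27\right) = 26687 + \left(-3 - \frac{80}{-3}\right) 4 \left(-27\right) = 26687 + \left(-3 - - \frac{80}{3}\right) 4 \left(-27\right) = 26687 + \left(-3 + \frac{80}{3}\right) 4 \left(-27\right) = 26687 + \frac{71}{3} \cdot 4 \left(-27\right) = 26687 + \frac{284}{3} \left(-27\right) = 26687 - 2556 = 24131$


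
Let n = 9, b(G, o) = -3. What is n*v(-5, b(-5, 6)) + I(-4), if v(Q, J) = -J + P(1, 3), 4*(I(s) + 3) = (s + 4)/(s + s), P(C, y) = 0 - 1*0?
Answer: 24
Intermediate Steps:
P(C, y) = 0 (P(C, y) = 0 + 0 = 0)
I(s) = -3 + (4 + s)/(8*s) (I(s) = -3 + ((s + 4)/(s + s))/4 = -3 + ((4 + s)/((2*s)))/4 = -3 + ((4 + s)*(1/(2*s)))/4 = -3 + ((4 + s)/(2*s))/4 = -3 + (4 + s)/(8*s))
v(Q, J) = -J (v(Q, J) = -J + 0 = -J)
n*v(-5, b(-5, 6)) + I(-4) = 9*(-1*(-3)) + (⅛)*(4 - 23*(-4))/(-4) = 9*3 + (⅛)*(-¼)*(4 + 92) = 27 + (⅛)*(-¼)*96 = 27 - 3 = 24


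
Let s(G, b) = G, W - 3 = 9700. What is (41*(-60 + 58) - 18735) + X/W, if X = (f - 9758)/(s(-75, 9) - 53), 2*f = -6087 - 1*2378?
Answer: -46740797875/2483968 ≈ -18817.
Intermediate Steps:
W = 9703 (W = 3 + 9700 = 9703)
f = -8465/2 (f = (-6087 - 1*2378)/2 = (-6087 - 2378)/2 = (1/2)*(-8465) = -8465/2 ≈ -4232.5)
X = 27981/256 (X = (-8465/2 - 9758)/(-75 - 53) = -27981/2/(-128) = -27981/2*(-1/128) = 27981/256 ≈ 109.30)
(41*(-60 + 58) - 18735) + X/W = (41*(-60 + 58) - 18735) + (27981/256)/9703 = (41*(-2) - 18735) + (27981/256)*(1/9703) = (-82 - 18735) + 27981/2483968 = -18817 + 27981/2483968 = -46740797875/2483968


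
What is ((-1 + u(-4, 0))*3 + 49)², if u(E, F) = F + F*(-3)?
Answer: 2116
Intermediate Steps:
u(E, F) = -2*F (u(E, F) = F - 3*F = -2*F)
((-1 + u(-4, 0))*3 + 49)² = ((-1 - 2*0)*3 + 49)² = ((-1 + 0)*3 + 49)² = (-1*3 + 49)² = (-3 + 49)² = 46² = 2116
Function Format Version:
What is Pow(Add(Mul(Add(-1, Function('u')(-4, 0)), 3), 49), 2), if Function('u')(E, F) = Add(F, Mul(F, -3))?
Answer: 2116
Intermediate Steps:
Function('u')(E, F) = Mul(-2, F) (Function('u')(E, F) = Add(F, Mul(-3, F)) = Mul(-2, F))
Pow(Add(Mul(Add(-1, Function('u')(-4, 0)), 3), 49), 2) = Pow(Add(Mul(Add(-1, Mul(-2, 0)), 3), 49), 2) = Pow(Add(Mul(Add(-1, 0), 3), 49), 2) = Pow(Add(Mul(-1, 3), 49), 2) = Pow(Add(-3, 49), 2) = Pow(46, 2) = 2116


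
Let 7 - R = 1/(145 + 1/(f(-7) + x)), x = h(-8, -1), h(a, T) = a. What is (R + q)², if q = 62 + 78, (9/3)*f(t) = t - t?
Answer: 29024233225/1343281 ≈ 21607.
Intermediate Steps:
f(t) = 0 (f(t) = (t - t)/3 = (⅓)*0 = 0)
q = 140
x = -8
R = 8105/1159 (R = 7 - 1/(145 + 1/(0 - 8)) = 7 - 1/(145 + 1/(-8)) = 7 - 1/(145 - ⅛) = 7 - 1/1159/8 = 7 - 1*8/1159 = 7 - 8/1159 = 8105/1159 ≈ 6.9931)
(R + q)² = (8105/1159 + 140)² = (170365/1159)² = 29024233225/1343281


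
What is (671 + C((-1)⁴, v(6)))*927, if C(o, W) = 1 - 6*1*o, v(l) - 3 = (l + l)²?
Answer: 617382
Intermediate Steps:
v(l) = 3 + 4*l² (v(l) = 3 + (l + l)² = 3 + (2*l)² = 3 + 4*l²)
C(o, W) = 1 - 6*o
(671 + C((-1)⁴, v(6)))*927 = (671 + (1 - 6*(-1)⁴))*927 = (671 + (1 - 6*1))*927 = (671 + (1 - 6))*927 = (671 - 5)*927 = 666*927 = 617382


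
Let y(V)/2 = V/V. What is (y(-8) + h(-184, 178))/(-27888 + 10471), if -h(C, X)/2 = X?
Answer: 354/17417 ≈ 0.020325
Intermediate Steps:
h(C, X) = -2*X
y(V) = 2 (y(V) = 2*(V/V) = 2*1 = 2)
(y(-8) + h(-184, 178))/(-27888 + 10471) = (2 - 2*178)/(-27888 + 10471) = (2 - 356)/(-17417) = -354*(-1/17417) = 354/17417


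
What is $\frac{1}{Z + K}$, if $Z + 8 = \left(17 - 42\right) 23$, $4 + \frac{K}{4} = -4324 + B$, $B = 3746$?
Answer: $- \frac{1}{2911} \approx -0.00034352$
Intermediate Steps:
$K = -2328$ ($K = -16 + 4 \left(-4324 + 3746\right) = -16 + 4 \left(-578\right) = -16 - 2312 = -2328$)
$Z = -583$ ($Z = -8 + \left(17 - 42\right) 23 = -8 - 575 = -583$)
$\frac{1}{Z + K} = \frac{1}{-583 - 2328} = \frac{1}{-2911} = - \frac{1}{2911}$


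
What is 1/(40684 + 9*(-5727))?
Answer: -1/10859 ≈ -9.2090e-5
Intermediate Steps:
1/(40684 + 9*(-5727)) = 1/(40684 - 51543) = 1/(-10859) = -1/10859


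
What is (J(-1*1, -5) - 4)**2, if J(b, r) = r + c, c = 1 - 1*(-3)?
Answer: 25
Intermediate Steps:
c = 4 (c = 1 + 3 = 4)
J(b, r) = 4 + r (J(b, r) = r + 4 = 4 + r)
(J(-1*1, -5) - 4)**2 = ((4 - 5) - 4)**2 = (-1 - 4)**2 = (-5)**2 = 25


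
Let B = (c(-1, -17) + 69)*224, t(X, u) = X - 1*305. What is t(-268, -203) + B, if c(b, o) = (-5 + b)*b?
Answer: 16227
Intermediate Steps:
c(b, o) = b*(-5 + b)
t(X, u) = -305 + X (t(X, u) = X - 305 = -305 + X)
B = 16800 (B = (-(-5 - 1) + 69)*224 = (-1*(-6) + 69)*224 = (6 + 69)*224 = 75*224 = 16800)
t(-268, -203) + B = (-305 - 268) + 16800 = -573 + 16800 = 16227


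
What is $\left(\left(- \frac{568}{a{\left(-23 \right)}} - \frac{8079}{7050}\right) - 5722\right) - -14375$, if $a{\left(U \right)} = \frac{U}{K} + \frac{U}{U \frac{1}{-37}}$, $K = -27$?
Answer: $\frac{621247876}{71675} \approx 8667.6$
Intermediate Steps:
$a{\left(U \right)} = -37 - \frac{U}{27}$ ($a{\left(U \right)} = \frac{U}{-27} + \frac{U}{U \frac{1}{-37}} = U \left(- \frac{1}{27}\right) + \frac{U}{U \left(- \frac{1}{37}\right)} = - \frac{U}{27} + \frac{U}{\left(- \frac{1}{37}\right) U} = - \frac{U}{27} + U \left(- \frac{37}{U}\right) = - \frac{U}{27} - 37 = -37 - \frac{U}{27}$)
$\left(\left(- \frac{568}{a{\left(-23 \right)}} - \frac{8079}{7050}\right) - 5722\right) - -14375 = \left(\left(- \frac{568}{-37 - - \frac{23}{27}} - \frac{8079}{7050}\right) - 5722\right) - -14375 = \left(\left(- \frac{568}{-37 + \frac{23}{27}} - \frac{2693}{2350}\right) - 5722\right) + 14375 = \left(\left(- \frac{568}{- \frac{976}{27}} - \frac{2693}{2350}\right) - 5722\right) + 14375 = \left(\left(\left(-568\right) \left(- \frac{27}{976}\right) - \frac{2693}{2350}\right) - 5722\right) + 14375 = \left(\left(\frac{1917}{122} - \frac{2693}{2350}\right) - 5722\right) + 14375 = \left(\frac{1044101}{71675} - 5722\right) + 14375 = - \frac{409080249}{71675} + 14375 = \frac{621247876}{71675}$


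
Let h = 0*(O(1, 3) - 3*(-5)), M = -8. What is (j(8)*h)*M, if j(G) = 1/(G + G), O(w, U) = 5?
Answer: 0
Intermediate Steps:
j(G) = 1/(2*G)
h = 0 (h = 0*(5 - 3*(-5)) = 0*(5 + 15) = 0*20 = 0)
(j(8)*h)*M = (((½)/8)*0)*(-8) = (((½)*(⅛))*0)*(-8) = ((1/16)*0)*(-8) = 0*(-8) = 0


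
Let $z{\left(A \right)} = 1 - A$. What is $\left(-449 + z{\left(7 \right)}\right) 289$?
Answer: $-131495$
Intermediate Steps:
$\left(-449 + z{\left(7 \right)}\right) 289 = \left(-449 + \left(1 - 7\right)\right) 289 = \left(-449 - 6\right) 289 = \left(-455\right) 289 = -131495$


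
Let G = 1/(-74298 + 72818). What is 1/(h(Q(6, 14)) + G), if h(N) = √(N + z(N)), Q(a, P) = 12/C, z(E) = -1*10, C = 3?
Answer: -1480/13142401 - 2190400*I*√6/13142401 ≈ -0.00011261 - 0.40825*I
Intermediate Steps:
G = -1/1480 (G = 1/(-1480) = -1/1480 ≈ -0.00067568)
z(E) = -10
Q(a, P) = 4 (Q(a, P) = 12/3 = 12*(⅓) = 4)
h(N) = √(-10 + N) (h(N) = √(N - 10) = √(-10 + N))
1/(h(Q(6, 14)) + G) = 1/(√(-10 + 4) - 1/1480) = 1/(√(-6) - 1/1480) = 1/(I*√6 - 1/1480) = 1/(-1/1480 + I*√6)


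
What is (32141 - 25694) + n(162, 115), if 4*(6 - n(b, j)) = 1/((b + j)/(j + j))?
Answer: 3574847/554 ≈ 6452.8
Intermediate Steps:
n(b, j) = 6 - j/(2*(b + j)) (n(b, j) = 6 - (j + j)/(b + j)/4 = 6 - 2*j/(b + j)/4 = 6 - j/(2*(b + j)))
(32141 - 25694) + n(162, 115) = (32141 - 25694) + (6*162 + (11/2)*115)/(162 + 115) = 6447 + (972 + 1265/2)/277 = 6447 + (1/277)*(3209/2) = 6447 + 3209/554 = 3574847/554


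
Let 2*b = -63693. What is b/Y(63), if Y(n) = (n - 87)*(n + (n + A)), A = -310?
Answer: -21231/2944 ≈ -7.2116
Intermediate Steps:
b = -63693/2 (b = (½)*(-63693) = -63693/2 ≈ -31847.)
Y(n) = (-310 + 2*n)*(-87 + n) (Y(n) = (n - 87)*(n + (n - 310)) = (-87 + n)*(n + (-310 + n)) = (-87 + n)*(-310 + 2*n) = (-310 + 2*n)*(-87 + n))
b/Y(63) = -63693/(2*(26970 - 484*63 + 2*63²)) = -63693/(2*(26970 - 30492 + 2*3969)) = -63693/(2*(26970 - 30492 + 7938)) = -63693/2/4416 = -63693/2*1/4416 = -21231/2944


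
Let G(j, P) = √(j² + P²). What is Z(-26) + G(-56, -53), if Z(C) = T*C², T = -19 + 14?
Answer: -3380 + √5945 ≈ -3302.9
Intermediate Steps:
T = -5
Z(C) = -5*C²
G(j, P) = √(P² + j²)
Z(-26) + G(-56, -53) = -5*(-26)² + √((-53)² + (-56)²) = -5*676 + √(2809 + 3136) = -3380 + √5945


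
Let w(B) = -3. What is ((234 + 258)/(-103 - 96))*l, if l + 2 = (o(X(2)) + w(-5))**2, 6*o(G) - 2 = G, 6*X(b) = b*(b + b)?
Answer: -52808/5373 ≈ -9.8284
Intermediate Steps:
X(b) = b**2/3 (X(b) = (b*(b + b))/6 = (b*(2*b))/6 = (2*b**2)/6 = b**2/3)
o(G) = 1/3 + G/6
l = 322/81 (l = -2 + ((1/3 + ((1/3)*2**2)/6) - 3)**2 = -2 + ((1/3 + ((1/3)*4)/6) - 3)**2 = -2 + ((1/3 + (1/6)*(4/3)) - 3)**2 = -2 + ((1/3 + 2/9) - 3)**2 = -2 + (5/9 - 3)**2 = -2 + (-22/9)**2 = -2 + 484/81 = 322/81 ≈ 3.9753)
((234 + 258)/(-103 - 96))*l = ((234 + 258)/(-103 - 96))*(322/81) = (492/(-199))*(322/81) = (492*(-1/199))*(322/81) = -492/199*322/81 = -52808/5373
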